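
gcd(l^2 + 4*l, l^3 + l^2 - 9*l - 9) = 1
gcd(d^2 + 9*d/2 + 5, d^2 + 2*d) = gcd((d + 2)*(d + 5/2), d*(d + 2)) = d + 2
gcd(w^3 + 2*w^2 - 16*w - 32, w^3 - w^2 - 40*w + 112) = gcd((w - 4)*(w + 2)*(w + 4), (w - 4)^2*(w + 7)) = w - 4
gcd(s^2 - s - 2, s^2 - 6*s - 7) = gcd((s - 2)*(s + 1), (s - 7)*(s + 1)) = s + 1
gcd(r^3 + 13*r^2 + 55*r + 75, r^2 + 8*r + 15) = r^2 + 8*r + 15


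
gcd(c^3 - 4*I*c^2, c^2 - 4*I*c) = c^2 - 4*I*c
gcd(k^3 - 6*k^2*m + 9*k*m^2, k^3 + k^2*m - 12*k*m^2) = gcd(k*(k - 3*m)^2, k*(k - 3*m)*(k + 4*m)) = k^2 - 3*k*m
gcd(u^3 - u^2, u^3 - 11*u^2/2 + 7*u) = u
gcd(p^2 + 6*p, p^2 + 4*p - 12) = p + 6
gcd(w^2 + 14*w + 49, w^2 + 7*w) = w + 7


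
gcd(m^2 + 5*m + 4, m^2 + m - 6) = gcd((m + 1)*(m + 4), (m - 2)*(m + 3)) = 1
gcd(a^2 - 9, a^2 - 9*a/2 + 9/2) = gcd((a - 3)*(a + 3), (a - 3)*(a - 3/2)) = a - 3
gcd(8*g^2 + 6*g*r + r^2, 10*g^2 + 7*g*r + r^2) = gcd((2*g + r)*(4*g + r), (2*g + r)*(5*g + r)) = 2*g + r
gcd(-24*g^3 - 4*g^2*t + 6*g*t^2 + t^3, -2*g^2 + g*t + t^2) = 2*g + t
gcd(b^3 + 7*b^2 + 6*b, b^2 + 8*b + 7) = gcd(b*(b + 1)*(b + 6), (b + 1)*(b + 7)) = b + 1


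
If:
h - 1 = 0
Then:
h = 1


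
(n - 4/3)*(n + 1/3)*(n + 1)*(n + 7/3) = n^4 + 7*n^3/3 - 13*n^2/9 - 103*n/27 - 28/27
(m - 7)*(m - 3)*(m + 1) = m^3 - 9*m^2 + 11*m + 21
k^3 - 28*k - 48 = (k - 6)*(k + 2)*(k + 4)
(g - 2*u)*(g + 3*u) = g^2 + g*u - 6*u^2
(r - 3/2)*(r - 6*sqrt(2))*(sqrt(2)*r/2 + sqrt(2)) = sqrt(2)*r^3/2 - 6*r^2 + sqrt(2)*r^2/4 - 3*r - 3*sqrt(2)*r/2 + 18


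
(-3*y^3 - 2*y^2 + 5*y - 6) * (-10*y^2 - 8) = 30*y^5 + 20*y^4 - 26*y^3 + 76*y^2 - 40*y + 48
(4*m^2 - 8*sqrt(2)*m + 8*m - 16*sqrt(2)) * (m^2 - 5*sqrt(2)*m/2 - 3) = 4*m^4 - 18*sqrt(2)*m^3 + 8*m^3 - 36*sqrt(2)*m^2 + 28*m^2 + 24*sqrt(2)*m + 56*m + 48*sqrt(2)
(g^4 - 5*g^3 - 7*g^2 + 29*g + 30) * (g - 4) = g^5 - 9*g^4 + 13*g^3 + 57*g^2 - 86*g - 120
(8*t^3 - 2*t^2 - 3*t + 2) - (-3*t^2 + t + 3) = 8*t^3 + t^2 - 4*t - 1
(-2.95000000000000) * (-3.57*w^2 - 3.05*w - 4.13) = 10.5315*w^2 + 8.9975*w + 12.1835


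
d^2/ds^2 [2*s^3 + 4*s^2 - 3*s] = 12*s + 8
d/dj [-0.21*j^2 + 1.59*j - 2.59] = 1.59 - 0.42*j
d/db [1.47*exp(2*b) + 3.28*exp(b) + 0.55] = (2.94*exp(b) + 3.28)*exp(b)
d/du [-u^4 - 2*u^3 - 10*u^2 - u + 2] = -4*u^3 - 6*u^2 - 20*u - 1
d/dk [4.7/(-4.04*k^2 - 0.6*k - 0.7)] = (37.976*k + 2.82)/(4.04*k^2 + 0.6*k + 0.7)^2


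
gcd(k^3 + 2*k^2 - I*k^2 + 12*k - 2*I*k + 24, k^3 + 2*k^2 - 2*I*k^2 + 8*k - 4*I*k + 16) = k^2 + k*(2 - 4*I) - 8*I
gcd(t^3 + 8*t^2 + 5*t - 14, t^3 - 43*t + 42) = t^2 + 6*t - 7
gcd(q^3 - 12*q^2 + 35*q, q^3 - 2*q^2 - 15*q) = q^2 - 5*q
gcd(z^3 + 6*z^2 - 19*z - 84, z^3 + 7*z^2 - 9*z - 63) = z^2 + 10*z + 21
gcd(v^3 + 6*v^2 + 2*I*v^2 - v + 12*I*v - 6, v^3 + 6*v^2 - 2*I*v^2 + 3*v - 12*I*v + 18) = v^2 + v*(6 + I) + 6*I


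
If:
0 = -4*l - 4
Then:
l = -1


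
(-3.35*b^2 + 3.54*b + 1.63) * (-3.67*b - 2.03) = 12.2945*b^3 - 6.1913*b^2 - 13.1683*b - 3.3089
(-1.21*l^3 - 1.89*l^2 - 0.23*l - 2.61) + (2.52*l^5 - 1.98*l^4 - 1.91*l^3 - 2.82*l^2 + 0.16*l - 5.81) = 2.52*l^5 - 1.98*l^4 - 3.12*l^3 - 4.71*l^2 - 0.07*l - 8.42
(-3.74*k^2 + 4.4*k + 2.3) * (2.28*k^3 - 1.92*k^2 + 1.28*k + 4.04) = -8.5272*k^5 + 17.2128*k^4 - 7.9912*k^3 - 13.8936*k^2 + 20.72*k + 9.292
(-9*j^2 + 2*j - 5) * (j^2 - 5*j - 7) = -9*j^4 + 47*j^3 + 48*j^2 + 11*j + 35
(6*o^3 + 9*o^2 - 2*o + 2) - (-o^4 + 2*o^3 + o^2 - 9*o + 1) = o^4 + 4*o^3 + 8*o^2 + 7*o + 1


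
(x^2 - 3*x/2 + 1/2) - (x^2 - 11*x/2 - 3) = 4*x + 7/2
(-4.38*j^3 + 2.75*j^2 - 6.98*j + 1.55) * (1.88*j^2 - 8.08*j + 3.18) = -8.2344*j^5 + 40.5604*j^4 - 49.2708*j^3 + 68.0574*j^2 - 34.7204*j + 4.929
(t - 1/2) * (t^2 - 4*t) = t^3 - 9*t^2/2 + 2*t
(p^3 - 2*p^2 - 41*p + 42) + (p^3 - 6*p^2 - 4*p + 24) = 2*p^3 - 8*p^2 - 45*p + 66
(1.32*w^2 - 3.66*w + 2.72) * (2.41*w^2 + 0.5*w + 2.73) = 3.1812*w^4 - 8.1606*w^3 + 8.3288*w^2 - 8.6318*w + 7.4256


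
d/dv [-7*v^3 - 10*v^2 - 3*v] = -21*v^2 - 20*v - 3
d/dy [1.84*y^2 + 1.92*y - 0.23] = 3.68*y + 1.92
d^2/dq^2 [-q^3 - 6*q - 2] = -6*q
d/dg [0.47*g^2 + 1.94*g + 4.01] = 0.94*g + 1.94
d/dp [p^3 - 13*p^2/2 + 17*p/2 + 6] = 3*p^2 - 13*p + 17/2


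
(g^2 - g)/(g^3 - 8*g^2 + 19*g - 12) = g/(g^2 - 7*g + 12)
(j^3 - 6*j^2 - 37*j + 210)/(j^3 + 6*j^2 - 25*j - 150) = (j - 7)/(j + 5)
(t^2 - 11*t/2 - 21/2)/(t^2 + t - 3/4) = 2*(t - 7)/(2*t - 1)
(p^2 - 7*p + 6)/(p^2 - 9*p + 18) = (p - 1)/(p - 3)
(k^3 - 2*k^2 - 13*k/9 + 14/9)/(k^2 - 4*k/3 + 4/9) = (3*k^2 - 4*k - 7)/(3*k - 2)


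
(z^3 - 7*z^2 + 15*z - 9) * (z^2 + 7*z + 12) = z^5 - 22*z^3 + 12*z^2 + 117*z - 108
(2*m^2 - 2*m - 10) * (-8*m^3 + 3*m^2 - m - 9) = -16*m^5 + 22*m^4 + 72*m^3 - 46*m^2 + 28*m + 90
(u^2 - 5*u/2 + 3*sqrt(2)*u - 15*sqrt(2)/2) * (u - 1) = u^3 - 7*u^2/2 + 3*sqrt(2)*u^2 - 21*sqrt(2)*u/2 + 5*u/2 + 15*sqrt(2)/2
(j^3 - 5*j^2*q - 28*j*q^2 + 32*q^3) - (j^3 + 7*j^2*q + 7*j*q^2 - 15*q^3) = -12*j^2*q - 35*j*q^2 + 47*q^3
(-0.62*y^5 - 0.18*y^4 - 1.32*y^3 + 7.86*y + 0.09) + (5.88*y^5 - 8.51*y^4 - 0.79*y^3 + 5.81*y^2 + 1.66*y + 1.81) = 5.26*y^5 - 8.69*y^4 - 2.11*y^3 + 5.81*y^2 + 9.52*y + 1.9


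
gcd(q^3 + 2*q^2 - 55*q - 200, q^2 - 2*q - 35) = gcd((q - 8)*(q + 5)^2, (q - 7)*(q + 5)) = q + 5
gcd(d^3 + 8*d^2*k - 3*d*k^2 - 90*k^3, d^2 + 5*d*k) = d + 5*k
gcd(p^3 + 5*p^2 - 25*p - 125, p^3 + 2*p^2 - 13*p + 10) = p + 5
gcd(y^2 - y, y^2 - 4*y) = y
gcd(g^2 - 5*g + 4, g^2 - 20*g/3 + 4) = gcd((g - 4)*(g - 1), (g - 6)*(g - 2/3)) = 1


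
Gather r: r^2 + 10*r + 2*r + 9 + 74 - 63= r^2 + 12*r + 20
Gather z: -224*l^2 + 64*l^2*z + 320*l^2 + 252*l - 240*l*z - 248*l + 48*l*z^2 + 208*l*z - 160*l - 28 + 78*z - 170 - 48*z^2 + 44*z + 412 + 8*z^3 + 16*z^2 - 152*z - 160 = 96*l^2 - 156*l + 8*z^3 + z^2*(48*l - 32) + z*(64*l^2 - 32*l - 30) + 54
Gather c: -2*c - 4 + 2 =-2*c - 2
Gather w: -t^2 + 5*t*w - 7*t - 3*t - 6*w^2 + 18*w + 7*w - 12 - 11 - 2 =-t^2 - 10*t - 6*w^2 + w*(5*t + 25) - 25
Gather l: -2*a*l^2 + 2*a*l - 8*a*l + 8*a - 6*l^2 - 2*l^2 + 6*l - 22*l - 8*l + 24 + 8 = 8*a + l^2*(-2*a - 8) + l*(-6*a - 24) + 32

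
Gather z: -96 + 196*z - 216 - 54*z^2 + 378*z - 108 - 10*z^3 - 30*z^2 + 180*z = -10*z^3 - 84*z^2 + 754*z - 420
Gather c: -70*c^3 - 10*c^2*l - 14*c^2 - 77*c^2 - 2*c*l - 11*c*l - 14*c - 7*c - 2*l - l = -70*c^3 + c^2*(-10*l - 91) + c*(-13*l - 21) - 3*l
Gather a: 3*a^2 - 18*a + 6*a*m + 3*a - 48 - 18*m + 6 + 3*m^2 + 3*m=3*a^2 + a*(6*m - 15) + 3*m^2 - 15*m - 42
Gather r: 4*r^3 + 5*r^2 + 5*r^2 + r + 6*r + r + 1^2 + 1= 4*r^3 + 10*r^2 + 8*r + 2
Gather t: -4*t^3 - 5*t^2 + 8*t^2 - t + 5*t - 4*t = -4*t^3 + 3*t^2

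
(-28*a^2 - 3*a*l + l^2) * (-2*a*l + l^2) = 56*a^3*l - 22*a^2*l^2 - 5*a*l^3 + l^4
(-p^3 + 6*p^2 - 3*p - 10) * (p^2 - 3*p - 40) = -p^5 + 9*p^4 + 19*p^3 - 241*p^2 + 150*p + 400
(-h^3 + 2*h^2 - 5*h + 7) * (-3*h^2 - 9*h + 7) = 3*h^5 + 3*h^4 - 10*h^3 + 38*h^2 - 98*h + 49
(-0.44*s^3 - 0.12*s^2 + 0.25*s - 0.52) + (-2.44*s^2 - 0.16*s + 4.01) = -0.44*s^3 - 2.56*s^2 + 0.09*s + 3.49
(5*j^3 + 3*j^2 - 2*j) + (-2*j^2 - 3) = 5*j^3 + j^2 - 2*j - 3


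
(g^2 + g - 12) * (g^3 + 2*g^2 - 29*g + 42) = g^5 + 3*g^4 - 39*g^3 - 11*g^2 + 390*g - 504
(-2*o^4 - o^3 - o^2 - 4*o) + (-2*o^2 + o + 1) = -2*o^4 - o^3 - 3*o^2 - 3*o + 1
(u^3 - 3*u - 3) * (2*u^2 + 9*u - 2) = 2*u^5 + 9*u^4 - 8*u^3 - 33*u^2 - 21*u + 6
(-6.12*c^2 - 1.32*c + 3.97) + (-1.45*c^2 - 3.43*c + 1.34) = -7.57*c^2 - 4.75*c + 5.31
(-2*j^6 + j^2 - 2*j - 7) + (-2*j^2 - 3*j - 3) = -2*j^6 - j^2 - 5*j - 10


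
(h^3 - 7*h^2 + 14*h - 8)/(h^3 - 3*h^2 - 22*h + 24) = (h^2 - 6*h + 8)/(h^2 - 2*h - 24)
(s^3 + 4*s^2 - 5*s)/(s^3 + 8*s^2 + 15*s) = (s - 1)/(s + 3)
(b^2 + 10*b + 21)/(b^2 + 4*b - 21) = (b + 3)/(b - 3)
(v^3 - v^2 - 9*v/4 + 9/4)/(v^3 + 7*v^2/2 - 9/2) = (v - 3/2)/(v + 3)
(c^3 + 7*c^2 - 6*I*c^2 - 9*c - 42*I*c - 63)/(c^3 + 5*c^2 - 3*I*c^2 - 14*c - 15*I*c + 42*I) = (c - 3*I)/(c - 2)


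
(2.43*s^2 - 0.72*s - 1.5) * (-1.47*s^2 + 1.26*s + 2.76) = -3.5721*s^4 + 4.1202*s^3 + 8.0046*s^2 - 3.8772*s - 4.14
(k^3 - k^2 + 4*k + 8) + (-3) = k^3 - k^2 + 4*k + 5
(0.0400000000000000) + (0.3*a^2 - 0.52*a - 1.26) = 0.3*a^2 - 0.52*a - 1.22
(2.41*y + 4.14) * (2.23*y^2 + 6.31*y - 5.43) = 5.3743*y^3 + 24.4393*y^2 + 13.0371*y - 22.4802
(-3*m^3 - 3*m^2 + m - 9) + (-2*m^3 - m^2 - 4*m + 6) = -5*m^3 - 4*m^2 - 3*m - 3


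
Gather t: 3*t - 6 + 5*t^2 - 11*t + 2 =5*t^2 - 8*t - 4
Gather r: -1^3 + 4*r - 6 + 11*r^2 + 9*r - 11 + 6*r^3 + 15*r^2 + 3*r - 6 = 6*r^3 + 26*r^2 + 16*r - 24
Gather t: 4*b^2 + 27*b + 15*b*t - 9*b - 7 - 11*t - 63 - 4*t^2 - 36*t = 4*b^2 + 18*b - 4*t^2 + t*(15*b - 47) - 70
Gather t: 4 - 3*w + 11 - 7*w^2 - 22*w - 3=-7*w^2 - 25*w + 12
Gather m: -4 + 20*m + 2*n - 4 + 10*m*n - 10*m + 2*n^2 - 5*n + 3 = m*(10*n + 10) + 2*n^2 - 3*n - 5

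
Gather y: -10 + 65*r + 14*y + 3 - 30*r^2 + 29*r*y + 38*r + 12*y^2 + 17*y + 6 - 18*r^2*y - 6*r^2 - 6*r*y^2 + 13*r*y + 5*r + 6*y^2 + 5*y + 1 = -36*r^2 + 108*r + y^2*(18 - 6*r) + y*(-18*r^2 + 42*r + 36)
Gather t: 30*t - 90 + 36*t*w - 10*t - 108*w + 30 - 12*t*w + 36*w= t*(24*w + 20) - 72*w - 60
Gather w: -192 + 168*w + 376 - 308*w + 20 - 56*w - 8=196 - 196*w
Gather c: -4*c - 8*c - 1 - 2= -12*c - 3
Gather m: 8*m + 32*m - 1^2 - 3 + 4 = 40*m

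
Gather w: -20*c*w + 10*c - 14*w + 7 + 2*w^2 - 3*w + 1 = 10*c + 2*w^2 + w*(-20*c - 17) + 8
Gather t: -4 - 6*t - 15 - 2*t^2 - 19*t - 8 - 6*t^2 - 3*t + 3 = -8*t^2 - 28*t - 24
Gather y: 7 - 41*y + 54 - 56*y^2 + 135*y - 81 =-56*y^2 + 94*y - 20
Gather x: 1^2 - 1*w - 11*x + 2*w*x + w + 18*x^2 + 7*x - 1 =18*x^2 + x*(2*w - 4)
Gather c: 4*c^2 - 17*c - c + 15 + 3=4*c^2 - 18*c + 18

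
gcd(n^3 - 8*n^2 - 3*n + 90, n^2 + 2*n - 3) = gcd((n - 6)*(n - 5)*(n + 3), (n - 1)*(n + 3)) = n + 3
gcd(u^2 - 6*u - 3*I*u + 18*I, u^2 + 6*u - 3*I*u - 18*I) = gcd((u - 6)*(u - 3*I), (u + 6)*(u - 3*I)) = u - 3*I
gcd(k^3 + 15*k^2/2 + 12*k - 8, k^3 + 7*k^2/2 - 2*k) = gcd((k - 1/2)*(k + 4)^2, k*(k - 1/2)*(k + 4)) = k^2 + 7*k/2 - 2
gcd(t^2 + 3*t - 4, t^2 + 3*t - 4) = t^2 + 3*t - 4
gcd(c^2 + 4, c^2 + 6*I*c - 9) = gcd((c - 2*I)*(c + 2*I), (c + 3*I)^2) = 1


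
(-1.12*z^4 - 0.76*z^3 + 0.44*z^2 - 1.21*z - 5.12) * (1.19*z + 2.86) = -1.3328*z^5 - 4.1076*z^4 - 1.65*z^3 - 0.1815*z^2 - 9.5534*z - 14.6432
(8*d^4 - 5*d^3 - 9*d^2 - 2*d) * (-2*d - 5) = -16*d^5 - 30*d^4 + 43*d^3 + 49*d^2 + 10*d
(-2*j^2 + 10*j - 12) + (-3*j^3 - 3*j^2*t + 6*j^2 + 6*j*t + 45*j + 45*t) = -3*j^3 - 3*j^2*t + 4*j^2 + 6*j*t + 55*j + 45*t - 12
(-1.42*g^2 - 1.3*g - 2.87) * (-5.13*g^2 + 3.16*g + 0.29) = 7.2846*g^4 + 2.1818*g^3 + 10.2033*g^2 - 9.4462*g - 0.8323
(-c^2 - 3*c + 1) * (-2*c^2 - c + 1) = 2*c^4 + 7*c^3 - 4*c + 1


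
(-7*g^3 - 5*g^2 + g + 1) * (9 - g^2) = 7*g^5 + 5*g^4 - 64*g^3 - 46*g^2 + 9*g + 9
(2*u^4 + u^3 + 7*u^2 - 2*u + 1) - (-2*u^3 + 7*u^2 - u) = 2*u^4 + 3*u^3 - u + 1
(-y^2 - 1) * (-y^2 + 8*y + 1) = y^4 - 8*y^3 - 8*y - 1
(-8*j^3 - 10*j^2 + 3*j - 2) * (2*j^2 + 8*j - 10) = -16*j^5 - 84*j^4 + 6*j^3 + 120*j^2 - 46*j + 20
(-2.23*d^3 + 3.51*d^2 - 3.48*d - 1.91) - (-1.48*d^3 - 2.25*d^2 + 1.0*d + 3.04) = -0.75*d^3 + 5.76*d^2 - 4.48*d - 4.95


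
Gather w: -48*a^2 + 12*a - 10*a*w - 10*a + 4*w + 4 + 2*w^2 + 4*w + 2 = -48*a^2 + 2*a + 2*w^2 + w*(8 - 10*a) + 6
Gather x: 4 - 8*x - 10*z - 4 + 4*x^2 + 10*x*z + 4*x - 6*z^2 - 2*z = 4*x^2 + x*(10*z - 4) - 6*z^2 - 12*z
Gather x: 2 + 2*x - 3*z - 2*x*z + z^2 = x*(2 - 2*z) + z^2 - 3*z + 2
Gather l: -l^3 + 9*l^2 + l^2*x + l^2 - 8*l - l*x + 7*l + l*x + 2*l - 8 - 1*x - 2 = -l^3 + l^2*(x + 10) + l - x - 10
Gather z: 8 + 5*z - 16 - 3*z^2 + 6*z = -3*z^2 + 11*z - 8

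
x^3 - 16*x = x*(x - 4)*(x + 4)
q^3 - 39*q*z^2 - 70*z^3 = (q - 7*z)*(q + 2*z)*(q + 5*z)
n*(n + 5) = n^2 + 5*n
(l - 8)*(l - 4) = l^2 - 12*l + 32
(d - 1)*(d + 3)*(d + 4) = d^3 + 6*d^2 + 5*d - 12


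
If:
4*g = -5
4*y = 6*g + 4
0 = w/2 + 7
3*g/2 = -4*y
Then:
No Solution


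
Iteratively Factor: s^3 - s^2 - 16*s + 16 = (s - 1)*(s^2 - 16) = (s - 4)*(s - 1)*(s + 4)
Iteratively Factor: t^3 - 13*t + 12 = (t + 4)*(t^2 - 4*t + 3) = (t - 3)*(t + 4)*(t - 1)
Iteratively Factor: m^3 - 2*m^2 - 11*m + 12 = (m + 3)*(m^2 - 5*m + 4) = (m - 1)*(m + 3)*(m - 4)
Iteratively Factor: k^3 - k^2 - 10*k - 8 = (k + 2)*(k^2 - 3*k - 4) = (k + 1)*(k + 2)*(k - 4)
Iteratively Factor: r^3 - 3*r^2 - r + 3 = (r + 1)*(r^2 - 4*r + 3) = (r - 1)*(r + 1)*(r - 3)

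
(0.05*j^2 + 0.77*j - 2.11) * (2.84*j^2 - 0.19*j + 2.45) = 0.142*j^4 + 2.1773*j^3 - 6.0162*j^2 + 2.2874*j - 5.1695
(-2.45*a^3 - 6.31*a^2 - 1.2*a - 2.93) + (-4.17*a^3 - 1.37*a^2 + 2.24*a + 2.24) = -6.62*a^3 - 7.68*a^2 + 1.04*a - 0.69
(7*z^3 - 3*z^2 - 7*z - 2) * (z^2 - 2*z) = 7*z^5 - 17*z^4 - z^3 + 12*z^2 + 4*z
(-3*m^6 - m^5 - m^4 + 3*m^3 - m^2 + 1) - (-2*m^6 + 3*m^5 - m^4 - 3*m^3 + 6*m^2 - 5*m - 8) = -m^6 - 4*m^5 + 6*m^3 - 7*m^2 + 5*m + 9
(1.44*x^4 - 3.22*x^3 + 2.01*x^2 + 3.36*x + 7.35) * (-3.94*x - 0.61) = -5.6736*x^5 + 11.8084*x^4 - 5.9552*x^3 - 14.4645*x^2 - 31.0086*x - 4.4835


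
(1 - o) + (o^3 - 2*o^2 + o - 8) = o^3 - 2*o^2 - 7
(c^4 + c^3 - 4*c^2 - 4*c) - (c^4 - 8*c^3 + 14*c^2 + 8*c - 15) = 9*c^3 - 18*c^2 - 12*c + 15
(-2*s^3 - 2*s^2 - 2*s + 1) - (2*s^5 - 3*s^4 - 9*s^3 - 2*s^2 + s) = -2*s^5 + 3*s^4 + 7*s^3 - 3*s + 1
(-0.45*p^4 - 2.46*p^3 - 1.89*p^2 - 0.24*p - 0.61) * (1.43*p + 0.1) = -0.6435*p^5 - 3.5628*p^4 - 2.9487*p^3 - 0.5322*p^2 - 0.8963*p - 0.061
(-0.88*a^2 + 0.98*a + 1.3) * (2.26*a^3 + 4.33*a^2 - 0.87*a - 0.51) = -1.9888*a^5 - 1.5956*a^4 + 7.947*a^3 + 5.2252*a^2 - 1.6308*a - 0.663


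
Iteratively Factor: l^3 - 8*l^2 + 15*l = (l)*(l^2 - 8*l + 15) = l*(l - 3)*(l - 5)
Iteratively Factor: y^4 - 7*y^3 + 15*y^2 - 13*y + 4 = (y - 1)*(y^3 - 6*y^2 + 9*y - 4) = (y - 4)*(y - 1)*(y^2 - 2*y + 1) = (y - 4)*(y - 1)^2*(y - 1)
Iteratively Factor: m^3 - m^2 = (m)*(m^2 - m) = m*(m - 1)*(m)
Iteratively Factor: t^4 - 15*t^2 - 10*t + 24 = (t - 1)*(t^3 + t^2 - 14*t - 24) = (t - 4)*(t - 1)*(t^2 + 5*t + 6) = (t - 4)*(t - 1)*(t + 3)*(t + 2)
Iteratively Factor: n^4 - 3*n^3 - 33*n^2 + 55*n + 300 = (n - 5)*(n^3 + 2*n^2 - 23*n - 60) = (n - 5)*(n + 4)*(n^2 - 2*n - 15) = (n - 5)^2*(n + 4)*(n + 3)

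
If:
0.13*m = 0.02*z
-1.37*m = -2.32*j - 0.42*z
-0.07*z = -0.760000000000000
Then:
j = -0.98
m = 1.67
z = 10.86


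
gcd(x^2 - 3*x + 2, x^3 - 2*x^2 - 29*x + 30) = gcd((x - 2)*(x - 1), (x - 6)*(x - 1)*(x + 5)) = x - 1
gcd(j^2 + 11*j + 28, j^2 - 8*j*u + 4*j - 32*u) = j + 4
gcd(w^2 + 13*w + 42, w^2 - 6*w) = 1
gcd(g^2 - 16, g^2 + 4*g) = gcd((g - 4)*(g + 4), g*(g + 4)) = g + 4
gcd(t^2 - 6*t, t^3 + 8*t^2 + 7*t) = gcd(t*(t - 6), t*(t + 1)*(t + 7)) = t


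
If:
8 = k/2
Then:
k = 16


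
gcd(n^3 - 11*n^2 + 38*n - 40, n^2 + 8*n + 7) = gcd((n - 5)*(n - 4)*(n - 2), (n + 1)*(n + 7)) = 1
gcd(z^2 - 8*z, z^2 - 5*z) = z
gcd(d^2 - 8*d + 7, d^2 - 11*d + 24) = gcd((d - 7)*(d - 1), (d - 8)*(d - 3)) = 1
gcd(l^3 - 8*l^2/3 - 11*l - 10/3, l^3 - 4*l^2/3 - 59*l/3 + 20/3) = l - 5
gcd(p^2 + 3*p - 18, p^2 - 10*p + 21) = p - 3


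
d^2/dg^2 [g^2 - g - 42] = 2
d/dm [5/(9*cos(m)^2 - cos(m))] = 5*(-sin(m)/cos(m)^2 + 18*tan(m))/(9*cos(m) - 1)^2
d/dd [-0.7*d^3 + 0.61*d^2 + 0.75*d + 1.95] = -2.1*d^2 + 1.22*d + 0.75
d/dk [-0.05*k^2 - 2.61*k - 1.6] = -0.1*k - 2.61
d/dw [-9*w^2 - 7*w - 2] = -18*w - 7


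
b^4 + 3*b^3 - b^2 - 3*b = b*(b - 1)*(b + 1)*(b + 3)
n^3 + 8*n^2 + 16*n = n*(n + 4)^2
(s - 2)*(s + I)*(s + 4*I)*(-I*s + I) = -I*s^4 + 5*s^3 + 3*I*s^3 - 15*s^2 + 2*I*s^2 + 10*s - 12*I*s + 8*I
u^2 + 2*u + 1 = (u + 1)^2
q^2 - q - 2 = (q - 2)*(q + 1)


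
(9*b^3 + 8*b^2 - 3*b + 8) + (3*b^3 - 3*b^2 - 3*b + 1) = 12*b^3 + 5*b^2 - 6*b + 9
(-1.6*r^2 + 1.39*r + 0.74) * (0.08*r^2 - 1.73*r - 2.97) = -0.128*r^4 + 2.8792*r^3 + 2.4065*r^2 - 5.4085*r - 2.1978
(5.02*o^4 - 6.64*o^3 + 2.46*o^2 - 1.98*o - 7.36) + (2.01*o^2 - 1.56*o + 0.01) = 5.02*o^4 - 6.64*o^3 + 4.47*o^2 - 3.54*o - 7.35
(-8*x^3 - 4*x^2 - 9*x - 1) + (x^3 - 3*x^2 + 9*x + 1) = -7*x^3 - 7*x^2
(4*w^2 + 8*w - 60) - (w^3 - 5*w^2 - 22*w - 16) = -w^3 + 9*w^2 + 30*w - 44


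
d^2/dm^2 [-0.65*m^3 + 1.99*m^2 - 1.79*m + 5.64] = 3.98 - 3.9*m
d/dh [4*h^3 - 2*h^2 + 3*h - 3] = 12*h^2 - 4*h + 3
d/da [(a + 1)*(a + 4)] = 2*a + 5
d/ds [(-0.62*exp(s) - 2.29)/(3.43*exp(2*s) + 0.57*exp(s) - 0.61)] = (2.1266*exp(2*s) + 15.7094*exp(s) + 1.6835)*exp(s)/(11.7649*exp(4*s) + 3.9102*exp(3*s) - 3.8597*exp(2*s) - 0.6954*exp(s) + 0.3721)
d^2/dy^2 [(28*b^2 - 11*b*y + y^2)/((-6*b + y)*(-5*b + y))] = b^2*(-364*b^2 + 132*b*y - 12*y^2)/(27000*b^6 - 29700*b^5*y + 13590*b^4*y^2 - 3311*b^3*y^3 + 453*b^2*y^4 - 33*b*y^5 + y^6)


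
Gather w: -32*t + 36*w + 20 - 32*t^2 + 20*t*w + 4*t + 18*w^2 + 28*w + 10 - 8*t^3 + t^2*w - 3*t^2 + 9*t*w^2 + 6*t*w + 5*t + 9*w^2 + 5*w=-8*t^3 - 35*t^2 - 23*t + w^2*(9*t + 27) + w*(t^2 + 26*t + 69) + 30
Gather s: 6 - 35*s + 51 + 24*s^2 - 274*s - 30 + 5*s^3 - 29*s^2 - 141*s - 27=5*s^3 - 5*s^2 - 450*s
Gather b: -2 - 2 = -4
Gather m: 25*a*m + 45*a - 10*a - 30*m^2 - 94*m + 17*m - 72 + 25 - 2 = 35*a - 30*m^2 + m*(25*a - 77) - 49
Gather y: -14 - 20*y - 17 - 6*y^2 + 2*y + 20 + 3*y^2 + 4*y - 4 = -3*y^2 - 14*y - 15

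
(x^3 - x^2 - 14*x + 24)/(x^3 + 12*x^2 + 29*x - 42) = (x^3 - x^2 - 14*x + 24)/(x^3 + 12*x^2 + 29*x - 42)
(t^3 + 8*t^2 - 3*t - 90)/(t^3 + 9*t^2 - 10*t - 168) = (t^2 + 2*t - 15)/(t^2 + 3*t - 28)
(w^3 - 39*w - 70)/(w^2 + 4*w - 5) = (w^2 - 5*w - 14)/(w - 1)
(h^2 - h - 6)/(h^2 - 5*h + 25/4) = 4*(h^2 - h - 6)/(4*h^2 - 20*h + 25)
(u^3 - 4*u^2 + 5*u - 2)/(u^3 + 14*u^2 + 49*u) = (u^3 - 4*u^2 + 5*u - 2)/(u*(u^2 + 14*u + 49))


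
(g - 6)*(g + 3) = g^2 - 3*g - 18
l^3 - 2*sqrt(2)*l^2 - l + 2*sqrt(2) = (l - 1)*(l + 1)*(l - 2*sqrt(2))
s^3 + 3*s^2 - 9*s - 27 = (s - 3)*(s + 3)^2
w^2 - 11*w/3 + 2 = (w - 3)*(w - 2/3)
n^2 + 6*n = n*(n + 6)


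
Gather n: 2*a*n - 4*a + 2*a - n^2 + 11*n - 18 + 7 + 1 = -2*a - n^2 + n*(2*a + 11) - 10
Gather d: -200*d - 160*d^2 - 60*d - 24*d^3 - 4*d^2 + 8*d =-24*d^3 - 164*d^2 - 252*d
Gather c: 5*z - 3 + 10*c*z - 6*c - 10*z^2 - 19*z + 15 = c*(10*z - 6) - 10*z^2 - 14*z + 12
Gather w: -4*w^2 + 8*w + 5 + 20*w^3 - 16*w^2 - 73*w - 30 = 20*w^3 - 20*w^2 - 65*w - 25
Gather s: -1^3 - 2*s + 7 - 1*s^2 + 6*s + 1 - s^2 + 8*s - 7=-2*s^2 + 12*s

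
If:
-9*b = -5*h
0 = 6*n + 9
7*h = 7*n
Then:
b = -5/6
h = -3/2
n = -3/2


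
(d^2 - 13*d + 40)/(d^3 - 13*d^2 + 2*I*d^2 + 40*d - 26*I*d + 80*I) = 1/(d + 2*I)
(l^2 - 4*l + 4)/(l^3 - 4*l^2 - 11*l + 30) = (l - 2)/(l^2 - 2*l - 15)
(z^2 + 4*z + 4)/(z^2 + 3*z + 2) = (z + 2)/(z + 1)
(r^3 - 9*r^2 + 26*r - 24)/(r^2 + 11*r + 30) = (r^3 - 9*r^2 + 26*r - 24)/(r^2 + 11*r + 30)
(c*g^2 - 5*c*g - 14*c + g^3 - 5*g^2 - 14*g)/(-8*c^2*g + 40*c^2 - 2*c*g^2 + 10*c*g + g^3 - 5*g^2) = (-c*g^2 + 5*c*g + 14*c - g^3 + 5*g^2 + 14*g)/(8*c^2*g - 40*c^2 + 2*c*g^2 - 10*c*g - g^3 + 5*g^2)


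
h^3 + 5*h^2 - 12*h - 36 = (h - 3)*(h + 2)*(h + 6)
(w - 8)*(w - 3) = w^2 - 11*w + 24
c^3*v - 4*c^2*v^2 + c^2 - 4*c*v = c*(c - 4*v)*(c*v + 1)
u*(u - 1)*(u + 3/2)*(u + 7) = u^4 + 15*u^3/2 + 2*u^2 - 21*u/2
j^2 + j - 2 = (j - 1)*(j + 2)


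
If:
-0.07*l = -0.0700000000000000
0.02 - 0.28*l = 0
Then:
No Solution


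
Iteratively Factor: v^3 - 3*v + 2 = (v - 1)*(v^2 + v - 2) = (v - 1)^2*(v + 2)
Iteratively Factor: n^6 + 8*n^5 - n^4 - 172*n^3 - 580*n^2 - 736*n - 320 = (n + 4)*(n^5 + 4*n^4 - 17*n^3 - 104*n^2 - 164*n - 80) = (n + 2)*(n + 4)*(n^4 + 2*n^3 - 21*n^2 - 62*n - 40) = (n + 1)*(n + 2)*(n + 4)*(n^3 + n^2 - 22*n - 40) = (n + 1)*(n + 2)^2*(n + 4)*(n^2 - n - 20) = (n + 1)*(n + 2)^2*(n + 4)^2*(n - 5)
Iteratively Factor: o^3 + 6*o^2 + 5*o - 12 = (o + 3)*(o^2 + 3*o - 4) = (o - 1)*(o + 3)*(o + 4)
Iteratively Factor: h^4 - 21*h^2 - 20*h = (h + 1)*(h^3 - h^2 - 20*h) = (h + 1)*(h + 4)*(h^2 - 5*h) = (h - 5)*(h + 1)*(h + 4)*(h)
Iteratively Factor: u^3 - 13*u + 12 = (u - 3)*(u^2 + 3*u - 4) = (u - 3)*(u - 1)*(u + 4)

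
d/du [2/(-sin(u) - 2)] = 2*cos(u)/(sin(u) + 2)^2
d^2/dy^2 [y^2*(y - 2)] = 6*y - 4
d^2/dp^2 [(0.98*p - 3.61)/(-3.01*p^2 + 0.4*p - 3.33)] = (-(0.98*p - 3.61)*(6.02*p - 0.4)*(12.04*p - 0.8) + (17.6988*p - 22.5162)*(3.01*p^2 - 0.4*p + 3.33))/(3.01*p^2 - 0.4*p + 3.33)^3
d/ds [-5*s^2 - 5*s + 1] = -10*s - 5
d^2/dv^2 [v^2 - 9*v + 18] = 2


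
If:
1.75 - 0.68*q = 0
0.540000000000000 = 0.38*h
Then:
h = 1.42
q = 2.57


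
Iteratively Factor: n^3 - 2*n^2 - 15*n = (n - 5)*(n^2 + 3*n) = n*(n - 5)*(n + 3)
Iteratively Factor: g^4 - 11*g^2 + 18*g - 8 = (g - 2)*(g^3 + 2*g^2 - 7*g + 4) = (g - 2)*(g - 1)*(g^2 + 3*g - 4) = (g - 2)*(g - 1)^2*(g + 4)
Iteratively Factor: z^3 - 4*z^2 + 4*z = (z - 2)*(z^2 - 2*z) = (z - 2)^2*(z)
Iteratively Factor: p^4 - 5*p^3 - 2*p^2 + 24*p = (p - 3)*(p^3 - 2*p^2 - 8*p) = (p - 3)*(p + 2)*(p^2 - 4*p) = (p - 4)*(p - 3)*(p + 2)*(p)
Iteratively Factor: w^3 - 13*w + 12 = (w + 4)*(w^2 - 4*w + 3) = (w - 1)*(w + 4)*(w - 3)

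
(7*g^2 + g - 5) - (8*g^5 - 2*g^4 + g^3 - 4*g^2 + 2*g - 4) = -8*g^5 + 2*g^4 - g^3 + 11*g^2 - g - 1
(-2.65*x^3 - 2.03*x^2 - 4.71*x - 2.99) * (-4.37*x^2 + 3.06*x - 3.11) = 11.5805*x^5 + 0.7621*x^4 + 22.6124*x^3 + 4.967*x^2 + 5.4987*x + 9.2989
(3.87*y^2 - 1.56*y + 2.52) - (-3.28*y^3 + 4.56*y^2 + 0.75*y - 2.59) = 3.28*y^3 - 0.69*y^2 - 2.31*y + 5.11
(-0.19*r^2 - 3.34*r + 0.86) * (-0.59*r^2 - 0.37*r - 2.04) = 0.1121*r^4 + 2.0409*r^3 + 1.116*r^2 + 6.4954*r - 1.7544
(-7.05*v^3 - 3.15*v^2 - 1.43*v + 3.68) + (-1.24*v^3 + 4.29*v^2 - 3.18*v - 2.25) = -8.29*v^3 + 1.14*v^2 - 4.61*v + 1.43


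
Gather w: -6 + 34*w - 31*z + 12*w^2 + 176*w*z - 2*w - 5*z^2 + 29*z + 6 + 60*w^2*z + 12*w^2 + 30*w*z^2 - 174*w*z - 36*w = w^2*(60*z + 24) + w*(30*z^2 + 2*z - 4) - 5*z^2 - 2*z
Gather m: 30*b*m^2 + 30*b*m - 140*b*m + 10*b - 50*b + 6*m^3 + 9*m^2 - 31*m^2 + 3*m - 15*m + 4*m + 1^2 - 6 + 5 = -40*b + 6*m^3 + m^2*(30*b - 22) + m*(-110*b - 8)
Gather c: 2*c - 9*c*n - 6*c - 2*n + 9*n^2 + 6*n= c*(-9*n - 4) + 9*n^2 + 4*n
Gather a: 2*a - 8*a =-6*a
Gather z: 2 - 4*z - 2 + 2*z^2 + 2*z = 2*z^2 - 2*z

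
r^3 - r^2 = r^2*(r - 1)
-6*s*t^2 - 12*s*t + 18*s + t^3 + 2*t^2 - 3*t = (-6*s + t)*(t - 1)*(t + 3)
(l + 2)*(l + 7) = l^2 + 9*l + 14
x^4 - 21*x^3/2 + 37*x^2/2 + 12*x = x*(x - 8)*(x - 3)*(x + 1/2)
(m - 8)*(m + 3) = m^2 - 5*m - 24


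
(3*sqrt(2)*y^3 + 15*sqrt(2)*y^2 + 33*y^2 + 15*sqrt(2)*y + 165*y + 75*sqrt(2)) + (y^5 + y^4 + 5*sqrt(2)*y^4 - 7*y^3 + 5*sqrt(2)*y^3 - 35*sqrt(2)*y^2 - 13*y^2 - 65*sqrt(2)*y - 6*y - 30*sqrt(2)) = y^5 + y^4 + 5*sqrt(2)*y^4 - 7*y^3 + 8*sqrt(2)*y^3 - 20*sqrt(2)*y^2 + 20*y^2 - 50*sqrt(2)*y + 159*y + 45*sqrt(2)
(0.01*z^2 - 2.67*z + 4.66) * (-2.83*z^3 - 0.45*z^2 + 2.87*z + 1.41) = -0.0283*z^5 + 7.5516*z^4 - 11.9576*z^3 - 9.7458*z^2 + 9.6095*z + 6.5706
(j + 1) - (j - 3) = 4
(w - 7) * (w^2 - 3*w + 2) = w^3 - 10*w^2 + 23*w - 14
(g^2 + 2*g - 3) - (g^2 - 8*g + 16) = 10*g - 19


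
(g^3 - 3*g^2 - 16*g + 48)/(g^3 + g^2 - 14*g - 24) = (g^2 + g - 12)/(g^2 + 5*g + 6)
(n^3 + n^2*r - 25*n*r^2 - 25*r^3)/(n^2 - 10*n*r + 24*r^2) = (n^3 + n^2*r - 25*n*r^2 - 25*r^3)/(n^2 - 10*n*r + 24*r^2)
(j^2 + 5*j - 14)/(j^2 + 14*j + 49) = (j - 2)/(j + 7)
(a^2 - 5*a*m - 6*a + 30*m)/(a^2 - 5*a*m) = (a - 6)/a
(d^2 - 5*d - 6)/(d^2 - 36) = (d + 1)/(d + 6)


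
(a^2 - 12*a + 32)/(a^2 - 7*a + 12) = (a - 8)/(a - 3)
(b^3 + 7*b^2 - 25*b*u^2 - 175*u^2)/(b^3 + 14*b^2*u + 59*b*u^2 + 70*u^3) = (b^2 - 5*b*u + 7*b - 35*u)/(b^2 + 9*b*u + 14*u^2)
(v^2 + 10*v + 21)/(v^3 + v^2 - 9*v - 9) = (v + 7)/(v^2 - 2*v - 3)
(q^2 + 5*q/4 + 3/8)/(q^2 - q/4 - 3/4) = (q + 1/2)/(q - 1)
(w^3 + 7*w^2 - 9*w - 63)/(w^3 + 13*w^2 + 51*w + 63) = (w - 3)/(w + 3)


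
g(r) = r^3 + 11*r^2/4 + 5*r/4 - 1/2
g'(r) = 3*r^2 + 11*r/2 + 5/4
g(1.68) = 14.10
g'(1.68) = 18.96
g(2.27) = 28.21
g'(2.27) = 29.19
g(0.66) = 1.81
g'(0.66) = 6.19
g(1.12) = 5.75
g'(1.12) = 11.17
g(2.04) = 21.98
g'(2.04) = 24.95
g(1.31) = 8.10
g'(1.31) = 13.60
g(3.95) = 108.97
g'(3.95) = 69.78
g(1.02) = 4.70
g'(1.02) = 9.98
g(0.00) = -0.50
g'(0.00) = 1.25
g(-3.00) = -6.50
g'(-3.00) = 11.75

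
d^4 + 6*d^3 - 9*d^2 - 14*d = d*(d - 2)*(d + 1)*(d + 7)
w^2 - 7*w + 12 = (w - 4)*(w - 3)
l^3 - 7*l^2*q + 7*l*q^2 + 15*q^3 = (l - 5*q)*(l - 3*q)*(l + q)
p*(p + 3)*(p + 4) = p^3 + 7*p^2 + 12*p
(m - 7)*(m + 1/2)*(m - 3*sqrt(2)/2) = m^3 - 13*m^2/2 - 3*sqrt(2)*m^2/2 - 7*m/2 + 39*sqrt(2)*m/4 + 21*sqrt(2)/4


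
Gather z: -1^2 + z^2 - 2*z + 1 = z^2 - 2*z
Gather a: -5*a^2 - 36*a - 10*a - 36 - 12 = -5*a^2 - 46*a - 48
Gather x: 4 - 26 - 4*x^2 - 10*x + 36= -4*x^2 - 10*x + 14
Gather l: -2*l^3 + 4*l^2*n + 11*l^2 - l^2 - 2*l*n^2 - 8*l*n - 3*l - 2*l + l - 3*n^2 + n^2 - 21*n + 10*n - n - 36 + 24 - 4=-2*l^3 + l^2*(4*n + 10) + l*(-2*n^2 - 8*n - 4) - 2*n^2 - 12*n - 16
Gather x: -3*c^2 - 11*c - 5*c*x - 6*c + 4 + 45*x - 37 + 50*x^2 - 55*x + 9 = -3*c^2 - 17*c + 50*x^2 + x*(-5*c - 10) - 24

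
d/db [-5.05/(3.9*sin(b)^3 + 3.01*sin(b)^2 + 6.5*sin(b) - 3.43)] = (59.085*sin(b)^2 + 30.401*sin(b) + 32.825)*cos(b)/(3.9*sin(b)^3 + 3.01*sin(b)^2 + 6.5*sin(b) - 3.43)^2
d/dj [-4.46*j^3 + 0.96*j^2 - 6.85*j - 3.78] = -13.38*j^2 + 1.92*j - 6.85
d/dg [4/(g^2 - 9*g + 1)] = 4*(9 - 2*g)/(g^2 - 9*g + 1)^2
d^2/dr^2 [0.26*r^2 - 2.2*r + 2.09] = 0.520000000000000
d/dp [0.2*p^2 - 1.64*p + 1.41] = 0.4*p - 1.64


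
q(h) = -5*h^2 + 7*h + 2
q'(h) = 7 - 10*h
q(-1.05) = -10.86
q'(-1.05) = 17.50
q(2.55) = -12.66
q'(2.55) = -18.50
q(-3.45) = -81.66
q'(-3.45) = 41.50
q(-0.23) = 0.13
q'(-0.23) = 9.30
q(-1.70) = -24.35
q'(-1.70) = 24.00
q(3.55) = -36.16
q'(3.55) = -28.50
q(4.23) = -57.85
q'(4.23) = -35.30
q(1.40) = 2.00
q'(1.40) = -7.00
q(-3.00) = -64.00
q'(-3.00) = 37.00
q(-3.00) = -64.00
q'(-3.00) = 37.00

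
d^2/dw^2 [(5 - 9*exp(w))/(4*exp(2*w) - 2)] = (-36*exp(4*w) + 80*exp(3*w) - 108*exp(2*w) + 40*exp(w) - 9)*exp(w)/(2*(8*exp(6*w) - 12*exp(4*w) + 6*exp(2*w) - 1))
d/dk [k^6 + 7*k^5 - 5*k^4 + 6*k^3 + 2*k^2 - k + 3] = 6*k^5 + 35*k^4 - 20*k^3 + 18*k^2 + 4*k - 1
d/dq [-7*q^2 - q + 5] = -14*q - 1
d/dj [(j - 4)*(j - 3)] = 2*j - 7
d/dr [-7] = 0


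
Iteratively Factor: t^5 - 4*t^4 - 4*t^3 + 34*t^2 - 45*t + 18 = (t + 3)*(t^4 - 7*t^3 + 17*t^2 - 17*t + 6) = (t - 2)*(t + 3)*(t^3 - 5*t^2 + 7*t - 3) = (t - 3)*(t - 2)*(t + 3)*(t^2 - 2*t + 1) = (t - 3)*(t - 2)*(t - 1)*(t + 3)*(t - 1)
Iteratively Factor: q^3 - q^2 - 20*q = (q)*(q^2 - q - 20) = q*(q - 5)*(q + 4)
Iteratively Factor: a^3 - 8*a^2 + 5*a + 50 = (a - 5)*(a^2 - 3*a - 10) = (a - 5)*(a + 2)*(a - 5)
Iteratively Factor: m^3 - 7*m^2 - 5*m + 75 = (m - 5)*(m^2 - 2*m - 15) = (m - 5)*(m + 3)*(m - 5)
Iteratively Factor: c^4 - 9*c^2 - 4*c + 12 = (c + 2)*(c^3 - 2*c^2 - 5*c + 6) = (c - 3)*(c + 2)*(c^2 + c - 2) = (c - 3)*(c + 2)^2*(c - 1)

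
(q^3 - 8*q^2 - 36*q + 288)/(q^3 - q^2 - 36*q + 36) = (q - 8)/(q - 1)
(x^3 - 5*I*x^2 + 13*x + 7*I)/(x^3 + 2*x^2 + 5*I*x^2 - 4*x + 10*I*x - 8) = (x^2 - 6*I*x + 7)/(x^2 + x*(2 + 4*I) + 8*I)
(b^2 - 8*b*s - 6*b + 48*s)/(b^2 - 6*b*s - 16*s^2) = (b - 6)/(b + 2*s)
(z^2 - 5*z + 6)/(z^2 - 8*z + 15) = (z - 2)/(z - 5)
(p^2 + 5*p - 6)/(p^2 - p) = (p + 6)/p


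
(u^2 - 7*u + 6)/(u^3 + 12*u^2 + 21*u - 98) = (u^2 - 7*u + 6)/(u^3 + 12*u^2 + 21*u - 98)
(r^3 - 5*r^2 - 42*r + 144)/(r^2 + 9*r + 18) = (r^2 - 11*r + 24)/(r + 3)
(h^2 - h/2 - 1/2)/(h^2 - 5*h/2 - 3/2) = (h - 1)/(h - 3)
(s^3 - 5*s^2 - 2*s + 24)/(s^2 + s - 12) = (s^2 - 2*s - 8)/(s + 4)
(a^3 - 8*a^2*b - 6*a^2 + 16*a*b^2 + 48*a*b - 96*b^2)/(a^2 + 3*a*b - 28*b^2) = (a^2 - 4*a*b - 6*a + 24*b)/(a + 7*b)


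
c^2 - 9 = (c - 3)*(c + 3)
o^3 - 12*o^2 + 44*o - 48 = (o - 6)*(o - 4)*(o - 2)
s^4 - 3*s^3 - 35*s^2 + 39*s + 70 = (s - 7)*(s - 2)*(s + 1)*(s + 5)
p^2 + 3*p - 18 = (p - 3)*(p + 6)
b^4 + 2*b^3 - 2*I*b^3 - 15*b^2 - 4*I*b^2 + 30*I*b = b*(b - 3)*(b + 5)*(b - 2*I)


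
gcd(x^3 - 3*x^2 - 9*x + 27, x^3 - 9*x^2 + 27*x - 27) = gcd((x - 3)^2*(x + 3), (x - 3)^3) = x^2 - 6*x + 9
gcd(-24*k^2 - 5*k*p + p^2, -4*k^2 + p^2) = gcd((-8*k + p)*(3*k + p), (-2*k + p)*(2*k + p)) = 1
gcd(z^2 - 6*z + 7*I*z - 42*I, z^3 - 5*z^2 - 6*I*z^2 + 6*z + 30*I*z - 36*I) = 1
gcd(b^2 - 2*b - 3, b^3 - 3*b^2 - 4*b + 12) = b - 3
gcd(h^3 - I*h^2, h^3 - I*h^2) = h^3 - I*h^2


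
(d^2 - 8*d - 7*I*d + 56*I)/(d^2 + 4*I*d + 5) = (d^2 - 8*d - 7*I*d + 56*I)/(d^2 + 4*I*d + 5)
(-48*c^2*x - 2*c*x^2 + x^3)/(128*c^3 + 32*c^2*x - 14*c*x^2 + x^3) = x*(6*c + x)/(-16*c^2 - 6*c*x + x^2)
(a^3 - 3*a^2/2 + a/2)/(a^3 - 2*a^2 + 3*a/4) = 2*(a - 1)/(2*a - 3)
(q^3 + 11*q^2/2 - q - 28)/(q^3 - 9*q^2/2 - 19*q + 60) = (2*q^2 + 3*q - 14)/(2*q^2 - 17*q + 30)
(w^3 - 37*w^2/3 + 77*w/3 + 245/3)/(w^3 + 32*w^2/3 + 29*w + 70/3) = (w^2 - 14*w + 49)/(w^2 + 9*w + 14)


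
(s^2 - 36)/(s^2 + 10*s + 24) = (s - 6)/(s + 4)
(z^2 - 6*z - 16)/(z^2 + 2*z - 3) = (z^2 - 6*z - 16)/(z^2 + 2*z - 3)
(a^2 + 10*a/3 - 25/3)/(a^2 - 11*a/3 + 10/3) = (a + 5)/(a - 2)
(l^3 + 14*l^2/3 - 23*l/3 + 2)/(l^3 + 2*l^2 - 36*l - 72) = (3*l^2 - 4*l + 1)/(3*(l^2 - 4*l - 12))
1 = 1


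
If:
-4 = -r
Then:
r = 4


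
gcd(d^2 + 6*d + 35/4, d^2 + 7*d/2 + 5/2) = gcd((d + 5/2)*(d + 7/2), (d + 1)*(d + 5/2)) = d + 5/2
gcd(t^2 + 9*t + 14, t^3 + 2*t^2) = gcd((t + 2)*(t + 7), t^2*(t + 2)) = t + 2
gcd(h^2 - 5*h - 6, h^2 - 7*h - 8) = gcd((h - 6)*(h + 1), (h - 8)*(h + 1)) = h + 1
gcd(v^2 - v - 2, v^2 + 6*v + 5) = v + 1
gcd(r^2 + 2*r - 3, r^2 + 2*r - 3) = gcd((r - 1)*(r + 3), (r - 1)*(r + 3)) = r^2 + 2*r - 3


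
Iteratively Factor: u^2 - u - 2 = (u - 2)*(u + 1)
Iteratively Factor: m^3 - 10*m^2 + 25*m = (m - 5)*(m^2 - 5*m) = m*(m - 5)*(m - 5)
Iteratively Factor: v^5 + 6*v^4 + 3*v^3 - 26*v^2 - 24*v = (v)*(v^4 + 6*v^3 + 3*v^2 - 26*v - 24) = v*(v + 3)*(v^3 + 3*v^2 - 6*v - 8) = v*(v - 2)*(v + 3)*(v^2 + 5*v + 4) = v*(v - 2)*(v + 1)*(v + 3)*(v + 4)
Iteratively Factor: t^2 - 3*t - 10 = (t + 2)*(t - 5)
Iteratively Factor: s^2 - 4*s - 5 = (s - 5)*(s + 1)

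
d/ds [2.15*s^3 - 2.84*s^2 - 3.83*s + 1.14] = 6.45*s^2 - 5.68*s - 3.83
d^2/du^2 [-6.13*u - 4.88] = 0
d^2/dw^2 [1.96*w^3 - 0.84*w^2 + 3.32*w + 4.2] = 11.76*w - 1.68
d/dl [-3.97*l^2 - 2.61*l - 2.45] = -7.94*l - 2.61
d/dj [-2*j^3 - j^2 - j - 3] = -6*j^2 - 2*j - 1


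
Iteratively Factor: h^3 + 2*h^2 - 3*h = (h)*(h^2 + 2*h - 3) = h*(h - 1)*(h + 3)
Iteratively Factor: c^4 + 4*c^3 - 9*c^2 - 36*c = (c + 3)*(c^3 + c^2 - 12*c) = c*(c + 3)*(c^2 + c - 12) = c*(c - 3)*(c + 3)*(c + 4)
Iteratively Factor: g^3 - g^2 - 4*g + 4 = (g - 1)*(g^2 - 4) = (g - 2)*(g - 1)*(g + 2)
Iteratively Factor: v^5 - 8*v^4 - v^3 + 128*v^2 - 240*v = (v - 3)*(v^4 - 5*v^3 - 16*v^2 + 80*v) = (v - 5)*(v - 3)*(v^3 - 16*v) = (v - 5)*(v - 4)*(v - 3)*(v^2 + 4*v) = v*(v - 5)*(v - 4)*(v - 3)*(v + 4)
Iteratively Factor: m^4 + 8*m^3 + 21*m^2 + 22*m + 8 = (m + 1)*(m^3 + 7*m^2 + 14*m + 8) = (m + 1)*(m + 4)*(m^2 + 3*m + 2) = (m + 1)*(m + 2)*(m + 4)*(m + 1)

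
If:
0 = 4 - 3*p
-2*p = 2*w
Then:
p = 4/3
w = -4/3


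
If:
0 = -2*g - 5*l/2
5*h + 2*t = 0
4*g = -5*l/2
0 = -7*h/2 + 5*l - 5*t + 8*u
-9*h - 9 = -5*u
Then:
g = 0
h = -8/13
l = 0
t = 20/13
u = 9/13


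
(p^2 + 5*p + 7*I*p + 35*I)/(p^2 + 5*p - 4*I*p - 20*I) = (p + 7*I)/(p - 4*I)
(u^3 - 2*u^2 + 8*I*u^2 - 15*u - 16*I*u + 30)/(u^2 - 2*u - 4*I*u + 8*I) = (u^2 + 8*I*u - 15)/(u - 4*I)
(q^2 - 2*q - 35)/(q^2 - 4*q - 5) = (-q^2 + 2*q + 35)/(-q^2 + 4*q + 5)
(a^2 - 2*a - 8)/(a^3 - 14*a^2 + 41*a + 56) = (a^2 - 2*a - 8)/(a^3 - 14*a^2 + 41*a + 56)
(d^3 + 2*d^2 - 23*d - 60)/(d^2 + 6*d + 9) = (d^2 - d - 20)/(d + 3)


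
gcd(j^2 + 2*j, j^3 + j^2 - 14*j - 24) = j + 2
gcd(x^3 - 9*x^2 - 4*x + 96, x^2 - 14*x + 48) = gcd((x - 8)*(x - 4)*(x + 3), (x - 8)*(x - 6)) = x - 8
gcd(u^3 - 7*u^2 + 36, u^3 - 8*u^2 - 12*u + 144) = u - 6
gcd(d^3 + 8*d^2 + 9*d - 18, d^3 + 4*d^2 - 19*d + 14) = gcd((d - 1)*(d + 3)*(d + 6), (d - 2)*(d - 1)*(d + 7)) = d - 1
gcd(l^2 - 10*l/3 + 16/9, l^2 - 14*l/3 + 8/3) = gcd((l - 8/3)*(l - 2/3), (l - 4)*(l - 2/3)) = l - 2/3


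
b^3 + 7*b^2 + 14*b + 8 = (b + 1)*(b + 2)*(b + 4)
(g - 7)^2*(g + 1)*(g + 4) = g^4 - 9*g^3 - 17*g^2 + 189*g + 196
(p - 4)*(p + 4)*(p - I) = p^3 - I*p^2 - 16*p + 16*I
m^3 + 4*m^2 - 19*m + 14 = (m - 2)*(m - 1)*(m + 7)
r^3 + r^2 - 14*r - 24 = (r - 4)*(r + 2)*(r + 3)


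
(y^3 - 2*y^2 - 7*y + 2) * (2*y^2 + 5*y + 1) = 2*y^5 + y^4 - 23*y^3 - 33*y^2 + 3*y + 2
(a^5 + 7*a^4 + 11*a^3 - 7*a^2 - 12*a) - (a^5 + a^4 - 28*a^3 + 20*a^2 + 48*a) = 6*a^4 + 39*a^3 - 27*a^2 - 60*a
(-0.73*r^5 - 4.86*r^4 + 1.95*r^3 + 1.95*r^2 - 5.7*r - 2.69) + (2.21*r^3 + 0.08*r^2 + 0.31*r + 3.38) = -0.73*r^5 - 4.86*r^4 + 4.16*r^3 + 2.03*r^2 - 5.39*r + 0.69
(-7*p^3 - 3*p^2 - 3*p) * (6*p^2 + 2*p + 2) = -42*p^5 - 32*p^4 - 38*p^3 - 12*p^2 - 6*p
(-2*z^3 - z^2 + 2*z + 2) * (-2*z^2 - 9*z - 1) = 4*z^5 + 20*z^4 + 7*z^3 - 21*z^2 - 20*z - 2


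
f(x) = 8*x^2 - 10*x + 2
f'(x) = 16*x - 10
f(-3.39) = 127.84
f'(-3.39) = -64.24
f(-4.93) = 245.74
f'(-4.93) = -88.88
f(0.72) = -1.05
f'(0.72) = 1.52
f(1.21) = 1.61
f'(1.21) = 9.36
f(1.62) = 6.80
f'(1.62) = 15.92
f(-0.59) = 10.68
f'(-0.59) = -19.44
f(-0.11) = 3.20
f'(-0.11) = -11.76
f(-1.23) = 26.40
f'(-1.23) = -29.68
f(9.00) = 560.00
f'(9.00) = 134.00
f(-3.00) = 104.00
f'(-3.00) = -58.00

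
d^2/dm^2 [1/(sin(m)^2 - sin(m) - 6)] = (4*sin(m)^4 - 3*sin(m)^3 + 19*sin(m)^2 - 14)/(sin(m) + cos(m)^2 + 5)^3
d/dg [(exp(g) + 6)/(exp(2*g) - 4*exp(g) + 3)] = (-2*(exp(g) - 2)*(exp(g) + 6) + exp(2*g) - 4*exp(g) + 3)*exp(g)/(exp(2*g) - 4*exp(g) + 3)^2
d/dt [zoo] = 0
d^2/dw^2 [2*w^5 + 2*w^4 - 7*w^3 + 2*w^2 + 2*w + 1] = 40*w^3 + 24*w^2 - 42*w + 4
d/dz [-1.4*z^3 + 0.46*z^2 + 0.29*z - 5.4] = -4.2*z^2 + 0.92*z + 0.29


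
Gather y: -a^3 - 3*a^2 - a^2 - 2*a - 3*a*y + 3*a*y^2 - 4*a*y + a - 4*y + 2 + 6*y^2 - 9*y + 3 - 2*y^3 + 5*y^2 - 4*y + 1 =-a^3 - 4*a^2 - a - 2*y^3 + y^2*(3*a + 11) + y*(-7*a - 17) + 6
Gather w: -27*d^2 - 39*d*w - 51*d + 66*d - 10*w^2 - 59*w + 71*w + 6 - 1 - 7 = -27*d^2 + 15*d - 10*w^2 + w*(12 - 39*d) - 2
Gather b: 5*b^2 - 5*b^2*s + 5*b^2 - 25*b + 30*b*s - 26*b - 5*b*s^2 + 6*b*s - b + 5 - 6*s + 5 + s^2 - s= b^2*(10 - 5*s) + b*(-5*s^2 + 36*s - 52) + s^2 - 7*s + 10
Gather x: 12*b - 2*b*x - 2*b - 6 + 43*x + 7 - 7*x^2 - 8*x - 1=10*b - 7*x^2 + x*(35 - 2*b)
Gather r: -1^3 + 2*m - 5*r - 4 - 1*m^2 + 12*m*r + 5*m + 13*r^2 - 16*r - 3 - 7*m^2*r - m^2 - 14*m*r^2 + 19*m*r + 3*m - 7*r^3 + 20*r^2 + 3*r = -2*m^2 + 10*m - 7*r^3 + r^2*(33 - 14*m) + r*(-7*m^2 + 31*m - 18) - 8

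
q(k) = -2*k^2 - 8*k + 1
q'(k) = -4*k - 8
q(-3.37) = 5.25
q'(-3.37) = 5.48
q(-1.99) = 9.00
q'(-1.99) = -0.04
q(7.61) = -175.70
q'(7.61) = -38.44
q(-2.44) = 8.61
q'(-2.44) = 1.76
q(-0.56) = 4.85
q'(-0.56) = -5.76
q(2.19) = -26.11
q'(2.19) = -16.76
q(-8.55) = -76.80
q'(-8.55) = 26.20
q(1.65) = -17.64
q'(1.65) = -14.60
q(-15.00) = -329.00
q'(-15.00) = 52.00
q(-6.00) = -23.00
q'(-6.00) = 16.00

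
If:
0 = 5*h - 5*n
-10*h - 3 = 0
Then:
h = -3/10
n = -3/10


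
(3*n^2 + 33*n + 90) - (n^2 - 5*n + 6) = 2*n^2 + 38*n + 84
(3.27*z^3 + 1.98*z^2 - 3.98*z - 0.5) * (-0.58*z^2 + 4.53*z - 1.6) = -1.8966*z^5 + 13.6647*z^4 + 6.0458*z^3 - 20.9074*z^2 + 4.103*z + 0.8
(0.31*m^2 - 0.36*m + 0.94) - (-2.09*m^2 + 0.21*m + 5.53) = 2.4*m^2 - 0.57*m - 4.59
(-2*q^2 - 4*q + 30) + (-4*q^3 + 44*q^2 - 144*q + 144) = -4*q^3 + 42*q^2 - 148*q + 174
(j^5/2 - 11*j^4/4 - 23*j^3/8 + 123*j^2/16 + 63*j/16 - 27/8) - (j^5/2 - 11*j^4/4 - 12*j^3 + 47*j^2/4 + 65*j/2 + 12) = 73*j^3/8 - 65*j^2/16 - 457*j/16 - 123/8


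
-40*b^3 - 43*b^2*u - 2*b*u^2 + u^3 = (-8*b + u)*(b + u)*(5*b + u)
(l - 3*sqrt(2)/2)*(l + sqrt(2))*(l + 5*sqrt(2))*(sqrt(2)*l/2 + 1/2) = sqrt(2)*l^4/2 + 5*l^3 - 7*sqrt(2)*l^2/4 - 19*l - 15*sqrt(2)/2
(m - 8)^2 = m^2 - 16*m + 64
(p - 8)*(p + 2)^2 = p^3 - 4*p^2 - 28*p - 32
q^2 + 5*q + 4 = (q + 1)*(q + 4)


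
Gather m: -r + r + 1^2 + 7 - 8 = 0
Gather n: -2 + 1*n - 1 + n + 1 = 2*n - 2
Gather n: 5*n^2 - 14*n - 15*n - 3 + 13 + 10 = 5*n^2 - 29*n + 20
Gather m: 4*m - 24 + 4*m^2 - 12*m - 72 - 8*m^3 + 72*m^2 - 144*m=-8*m^3 + 76*m^2 - 152*m - 96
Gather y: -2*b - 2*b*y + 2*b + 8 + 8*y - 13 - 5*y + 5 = y*(3 - 2*b)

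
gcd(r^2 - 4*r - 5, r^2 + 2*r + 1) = r + 1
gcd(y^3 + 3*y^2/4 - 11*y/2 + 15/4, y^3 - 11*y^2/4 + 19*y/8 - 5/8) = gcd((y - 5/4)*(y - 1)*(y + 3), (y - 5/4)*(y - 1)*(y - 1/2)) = y^2 - 9*y/4 + 5/4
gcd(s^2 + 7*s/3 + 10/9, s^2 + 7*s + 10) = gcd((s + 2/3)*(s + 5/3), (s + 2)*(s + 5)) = 1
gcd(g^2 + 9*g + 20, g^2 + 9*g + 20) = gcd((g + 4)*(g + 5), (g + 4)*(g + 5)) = g^2 + 9*g + 20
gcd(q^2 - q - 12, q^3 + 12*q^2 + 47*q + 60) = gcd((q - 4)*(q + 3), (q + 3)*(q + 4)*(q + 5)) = q + 3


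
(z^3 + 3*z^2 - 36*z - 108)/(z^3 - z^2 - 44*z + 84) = (z^2 + 9*z + 18)/(z^2 + 5*z - 14)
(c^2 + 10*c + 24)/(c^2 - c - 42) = (c + 4)/(c - 7)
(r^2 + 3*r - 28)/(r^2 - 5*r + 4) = (r + 7)/(r - 1)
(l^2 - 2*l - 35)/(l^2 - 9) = (l^2 - 2*l - 35)/(l^2 - 9)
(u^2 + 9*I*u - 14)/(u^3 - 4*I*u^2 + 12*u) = (u + 7*I)/(u*(u - 6*I))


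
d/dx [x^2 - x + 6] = 2*x - 1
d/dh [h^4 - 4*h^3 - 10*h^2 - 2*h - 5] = 4*h^3 - 12*h^2 - 20*h - 2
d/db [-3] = 0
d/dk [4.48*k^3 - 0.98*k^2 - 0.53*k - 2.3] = 13.44*k^2 - 1.96*k - 0.53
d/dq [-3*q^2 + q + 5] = 1 - 6*q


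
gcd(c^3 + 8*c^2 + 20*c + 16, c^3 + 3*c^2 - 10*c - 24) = c^2 + 6*c + 8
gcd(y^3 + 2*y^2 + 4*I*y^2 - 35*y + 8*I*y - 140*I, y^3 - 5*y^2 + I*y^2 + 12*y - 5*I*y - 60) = y^2 + y*(-5 + 4*I) - 20*I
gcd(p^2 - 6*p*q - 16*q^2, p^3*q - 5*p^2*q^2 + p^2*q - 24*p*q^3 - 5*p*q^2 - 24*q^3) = p - 8*q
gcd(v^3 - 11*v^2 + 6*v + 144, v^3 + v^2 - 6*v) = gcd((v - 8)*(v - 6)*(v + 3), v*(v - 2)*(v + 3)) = v + 3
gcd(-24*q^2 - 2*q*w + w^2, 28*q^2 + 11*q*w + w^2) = 4*q + w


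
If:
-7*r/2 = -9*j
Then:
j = 7*r/18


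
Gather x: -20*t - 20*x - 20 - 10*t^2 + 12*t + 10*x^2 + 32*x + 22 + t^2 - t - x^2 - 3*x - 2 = -9*t^2 - 9*t + 9*x^2 + 9*x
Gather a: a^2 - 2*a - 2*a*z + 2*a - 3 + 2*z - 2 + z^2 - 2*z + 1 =a^2 - 2*a*z + z^2 - 4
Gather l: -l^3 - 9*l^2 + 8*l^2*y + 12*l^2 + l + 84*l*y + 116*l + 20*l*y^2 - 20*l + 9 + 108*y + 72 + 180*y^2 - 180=-l^3 + l^2*(8*y + 3) + l*(20*y^2 + 84*y + 97) + 180*y^2 + 108*y - 99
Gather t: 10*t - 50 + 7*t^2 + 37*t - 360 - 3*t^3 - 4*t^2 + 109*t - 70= -3*t^3 + 3*t^2 + 156*t - 480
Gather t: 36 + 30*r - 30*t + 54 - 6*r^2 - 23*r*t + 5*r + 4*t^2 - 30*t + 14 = -6*r^2 + 35*r + 4*t^2 + t*(-23*r - 60) + 104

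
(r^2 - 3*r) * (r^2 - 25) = r^4 - 3*r^3 - 25*r^2 + 75*r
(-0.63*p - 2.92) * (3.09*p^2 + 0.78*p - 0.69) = -1.9467*p^3 - 9.5142*p^2 - 1.8429*p + 2.0148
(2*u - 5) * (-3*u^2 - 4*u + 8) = -6*u^3 + 7*u^2 + 36*u - 40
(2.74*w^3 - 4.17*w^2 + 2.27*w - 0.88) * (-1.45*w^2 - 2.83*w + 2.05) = -3.973*w^5 - 1.7077*w^4 + 14.1266*w^3 - 13.6966*w^2 + 7.1439*w - 1.804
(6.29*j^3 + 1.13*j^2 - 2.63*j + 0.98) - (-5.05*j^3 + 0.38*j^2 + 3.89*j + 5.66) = 11.34*j^3 + 0.75*j^2 - 6.52*j - 4.68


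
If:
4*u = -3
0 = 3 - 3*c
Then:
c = 1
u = -3/4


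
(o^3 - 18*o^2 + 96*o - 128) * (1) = o^3 - 18*o^2 + 96*o - 128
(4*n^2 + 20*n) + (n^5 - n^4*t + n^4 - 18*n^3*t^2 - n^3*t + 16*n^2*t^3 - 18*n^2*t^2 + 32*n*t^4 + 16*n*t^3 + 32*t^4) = n^5 - n^4*t + n^4 - 18*n^3*t^2 - n^3*t + 16*n^2*t^3 - 18*n^2*t^2 + 4*n^2 + 32*n*t^4 + 16*n*t^3 + 20*n + 32*t^4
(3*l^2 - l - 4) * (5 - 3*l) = -9*l^3 + 18*l^2 + 7*l - 20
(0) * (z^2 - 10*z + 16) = 0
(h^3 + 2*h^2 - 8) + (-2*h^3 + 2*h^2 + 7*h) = -h^3 + 4*h^2 + 7*h - 8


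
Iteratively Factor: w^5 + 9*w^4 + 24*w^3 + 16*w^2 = (w + 1)*(w^4 + 8*w^3 + 16*w^2) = (w + 1)*(w + 4)*(w^3 + 4*w^2) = w*(w + 1)*(w + 4)*(w^2 + 4*w) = w*(w + 1)*(w + 4)^2*(w)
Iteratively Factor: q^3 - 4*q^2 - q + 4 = (q - 4)*(q^2 - 1) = (q - 4)*(q - 1)*(q + 1)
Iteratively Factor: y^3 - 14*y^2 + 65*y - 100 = (y - 4)*(y^2 - 10*y + 25) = (y - 5)*(y - 4)*(y - 5)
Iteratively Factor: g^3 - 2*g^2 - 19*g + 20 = (g + 4)*(g^2 - 6*g + 5) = (g - 5)*(g + 4)*(g - 1)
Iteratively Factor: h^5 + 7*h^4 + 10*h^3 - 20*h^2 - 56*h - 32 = (h + 2)*(h^4 + 5*h^3 - 20*h - 16) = (h - 2)*(h + 2)*(h^3 + 7*h^2 + 14*h + 8) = (h - 2)*(h + 2)^2*(h^2 + 5*h + 4) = (h - 2)*(h + 2)^2*(h + 4)*(h + 1)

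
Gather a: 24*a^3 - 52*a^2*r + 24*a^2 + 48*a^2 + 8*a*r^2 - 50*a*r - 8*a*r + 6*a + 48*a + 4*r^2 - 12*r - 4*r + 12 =24*a^3 + a^2*(72 - 52*r) + a*(8*r^2 - 58*r + 54) + 4*r^2 - 16*r + 12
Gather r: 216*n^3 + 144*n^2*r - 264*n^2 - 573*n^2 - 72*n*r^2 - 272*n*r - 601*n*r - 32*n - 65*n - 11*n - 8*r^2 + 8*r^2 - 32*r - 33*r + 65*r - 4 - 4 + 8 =216*n^3 - 837*n^2 - 72*n*r^2 - 108*n + r*(144*n^2 - 873*n)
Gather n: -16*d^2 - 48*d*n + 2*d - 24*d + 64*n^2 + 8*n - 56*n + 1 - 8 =-16*d^2 - 22*d + 64*n^2 + n*(-48*d - 48) - 7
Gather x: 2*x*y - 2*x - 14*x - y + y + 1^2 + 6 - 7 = x*(2*y - 16)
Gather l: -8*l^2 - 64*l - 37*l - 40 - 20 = -8*l^2 - 101*l - 60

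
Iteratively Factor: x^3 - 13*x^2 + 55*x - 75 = (x - 3)*(x^2 - 10*x + 25) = (x - 5)*(x - 3)*(x - 5)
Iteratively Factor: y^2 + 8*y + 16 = (y + 4)*(y + 4)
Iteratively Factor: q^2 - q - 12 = (q - 4)*(q + 3)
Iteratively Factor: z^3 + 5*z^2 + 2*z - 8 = (z + 4)*(z^2 + z - 2) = (z + 2)*(z + 4)*(z - 1)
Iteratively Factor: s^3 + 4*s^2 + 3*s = (s)*(s^2 + 4*s + 3) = s*(s + 1)*(s + 3)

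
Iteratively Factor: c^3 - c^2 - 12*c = (c - 4)*(c^2 + 3*c) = c*(c - 4)*(c + 3)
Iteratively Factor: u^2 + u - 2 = (u - 1)*(u + 2)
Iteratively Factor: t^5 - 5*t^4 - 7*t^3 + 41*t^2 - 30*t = (t + 3)*(t^4 - 8*t^3 + 17*t^2 - 10*t) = (t - 2)*(t + 3)*(t^3 - 6*t^2 + 5*t) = (t - 2)*(t - 1)*(t + 3)*(t^2 - 5*t) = (t - 5)*(t - 2)*(t - 1)*(t + 3)*(t)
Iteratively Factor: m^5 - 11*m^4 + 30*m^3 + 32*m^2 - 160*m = (m - 4)*(m^4 - 7*m^3 + 2*m^2 + 40*m) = (m - 4)*(m + 2)*(m^3 - 9*m^2 + 20*m) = (m - 5)*(m - 4)*(m + 2)*(m^2 - 4*m) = (m - 5)*(m - 4)^2*(m + 2)*(m)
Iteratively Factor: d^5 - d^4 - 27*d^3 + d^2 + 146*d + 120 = (d - 5)*(d^4 + 4*d^3 - 7*d^2 - 34*d - 24) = (d - 5)*(d + 4)*(d^3 - 7*d - 6) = (d - 5)*(d - 3)*(d + 4)*(d^2 + 3*d + 2) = (d - 5)*(d - 3)*(d + 2)*(d + 4)*(d + 1)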